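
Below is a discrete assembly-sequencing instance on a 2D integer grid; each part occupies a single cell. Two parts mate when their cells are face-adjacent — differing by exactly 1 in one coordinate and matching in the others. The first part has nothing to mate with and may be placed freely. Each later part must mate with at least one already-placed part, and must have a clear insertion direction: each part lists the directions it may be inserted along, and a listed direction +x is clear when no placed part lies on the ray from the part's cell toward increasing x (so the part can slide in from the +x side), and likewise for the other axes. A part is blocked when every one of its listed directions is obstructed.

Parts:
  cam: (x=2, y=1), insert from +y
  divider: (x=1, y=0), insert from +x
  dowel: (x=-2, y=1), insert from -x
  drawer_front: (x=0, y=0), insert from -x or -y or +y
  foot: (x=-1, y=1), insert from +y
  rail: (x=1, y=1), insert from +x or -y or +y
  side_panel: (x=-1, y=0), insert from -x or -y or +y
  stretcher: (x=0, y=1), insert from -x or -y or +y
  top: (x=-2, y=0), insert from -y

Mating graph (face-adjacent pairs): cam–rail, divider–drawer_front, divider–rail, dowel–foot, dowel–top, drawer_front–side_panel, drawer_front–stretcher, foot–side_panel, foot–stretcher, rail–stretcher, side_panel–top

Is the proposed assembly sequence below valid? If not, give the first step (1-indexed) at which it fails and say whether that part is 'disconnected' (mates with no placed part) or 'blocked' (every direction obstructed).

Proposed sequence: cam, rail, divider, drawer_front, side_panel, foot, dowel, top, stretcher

1. cam@(2, 1) [+y clear] — {cam}
2. rail@(1, 1) [-y clear] — {cam, rail}
3. divider@(1, 0) [+x clear] — {cam, divider, rail}
4. drawer_front@(0, 0) [-x clear] — {cam, divider, drawer_front, rail}
5. side_panel@(-1, 0) [-x clear] — {cam, divider, drawer_front, rail, side_panel}
6. foot@(-1, 1) [+y clear] — {cam, divider, drawer_front, foot, rail, side_panel}
7. dowel@(-2, 1) [-x clear] — {cam, divider, dowel, drawer_front, foot, rail, side_panel}
8. top@(-2, 0) [-y clear] — {cam, divider, dowel, drawer_front, foot, rail, side_panel, top}
9. stretcher@(0, 1) [+y clear] — {cam, divider, dowel, drawer_front, foot, rail, side_panel, stretcher, top}

Valid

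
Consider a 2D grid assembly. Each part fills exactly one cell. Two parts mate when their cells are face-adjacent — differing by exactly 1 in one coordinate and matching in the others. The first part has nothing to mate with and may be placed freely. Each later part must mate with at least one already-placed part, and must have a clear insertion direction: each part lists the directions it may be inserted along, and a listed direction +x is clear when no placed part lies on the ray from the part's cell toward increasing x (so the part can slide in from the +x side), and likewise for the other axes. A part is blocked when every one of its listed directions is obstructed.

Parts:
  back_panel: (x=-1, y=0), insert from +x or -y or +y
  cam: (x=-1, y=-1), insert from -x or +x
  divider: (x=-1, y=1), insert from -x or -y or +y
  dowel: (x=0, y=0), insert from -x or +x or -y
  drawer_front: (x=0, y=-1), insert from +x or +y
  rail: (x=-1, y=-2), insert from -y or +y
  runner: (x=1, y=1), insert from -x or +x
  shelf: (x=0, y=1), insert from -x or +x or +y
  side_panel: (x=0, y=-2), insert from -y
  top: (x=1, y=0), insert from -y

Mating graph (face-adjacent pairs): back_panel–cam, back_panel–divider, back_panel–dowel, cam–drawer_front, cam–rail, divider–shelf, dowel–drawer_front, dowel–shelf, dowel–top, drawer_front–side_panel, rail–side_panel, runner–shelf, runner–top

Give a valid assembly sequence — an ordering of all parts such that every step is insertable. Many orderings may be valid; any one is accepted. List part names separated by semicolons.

1. rail@(-1, -2) [-y clear] — {rail}
2. side_panel@(0, -2) [-y clear] — {rail, side_panel}
3. drawer_front@(0, -1) [+x clear] — {drawer_front, rail, side_panel}
4. dowel@(0, 0) [-x clear] — {dowel, drawer_front, rail, side_panel}
5. top@(1, 0) [-y clear] — {dowel, drawer_front, rail, side_panel, top}
6. runner@(1, 1) [-x clear] — {dowel, drawer_front, rail, runner, side_panel, top}
7. back_panel@(-1, 0) [+y clear] — {back_panel, dowel, drawer_front, rail, runner, side_panel, top}
8. shelf@(0, 1) [-x clear] — {back_panel, dowel, drawer_front, rail, runner, shelf, side_panel, top}
9. divider@(-1, 1) [-x clear] — {back_panel, divider, dowel, drawer_front, rail, runner, shelf, side_panel, top}
10. cam@(-1, -1) [-x clear] — {back_panel, cam, divider, dowel, drawer_front, rail, runner, shelf, side_panel, top}

rail; side_panel; drawer_front; dowel; top; runner; back_panel; shelf; divider; cam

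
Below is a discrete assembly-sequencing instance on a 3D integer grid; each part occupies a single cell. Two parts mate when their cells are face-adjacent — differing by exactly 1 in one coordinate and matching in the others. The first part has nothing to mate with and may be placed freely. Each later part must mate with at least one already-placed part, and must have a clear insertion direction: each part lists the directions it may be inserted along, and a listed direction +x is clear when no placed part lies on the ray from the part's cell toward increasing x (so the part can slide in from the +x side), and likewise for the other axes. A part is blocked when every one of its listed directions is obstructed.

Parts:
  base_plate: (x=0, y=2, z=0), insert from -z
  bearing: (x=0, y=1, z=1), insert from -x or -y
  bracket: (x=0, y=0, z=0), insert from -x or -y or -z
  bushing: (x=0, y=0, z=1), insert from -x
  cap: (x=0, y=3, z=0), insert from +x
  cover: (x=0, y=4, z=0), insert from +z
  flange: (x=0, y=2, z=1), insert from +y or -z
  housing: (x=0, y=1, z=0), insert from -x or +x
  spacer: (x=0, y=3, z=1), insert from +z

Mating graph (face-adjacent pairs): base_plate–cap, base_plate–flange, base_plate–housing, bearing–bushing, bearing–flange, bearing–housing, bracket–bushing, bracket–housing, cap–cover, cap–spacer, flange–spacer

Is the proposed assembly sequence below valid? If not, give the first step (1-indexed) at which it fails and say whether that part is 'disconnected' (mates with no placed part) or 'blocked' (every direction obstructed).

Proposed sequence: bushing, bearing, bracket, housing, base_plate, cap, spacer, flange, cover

Invalid at step 8 (blocked)

1. bushing@(0, 0, 1) [-x clear] — {bushing}
2. bearing@(0, 1, 1) [-x clear] — {bearing, bushing}
3. bracket@(0, 0, 0) [-x clear] — {bearing, bracket, bushing}
4. housing@(0, 1, 0) [-x clear] — {bearing, bracket, bushing, housing}
5. base_plate@(0, 2, 0) [-z clear] — {base_plate, bearing, bracket, bushing, housing}
6. cap@(0, 3, 0) [+x clear] — {base_plate, bearing, bracket, bushing, cap, housing}
7. spacer@(0, 3, 1) [+z clear] — {base_plate, bearing, bracket, bushing, cap, housing, spacer}
8. flange@(0, 2, 1) — +y/-z all obstructed ⇒ blocked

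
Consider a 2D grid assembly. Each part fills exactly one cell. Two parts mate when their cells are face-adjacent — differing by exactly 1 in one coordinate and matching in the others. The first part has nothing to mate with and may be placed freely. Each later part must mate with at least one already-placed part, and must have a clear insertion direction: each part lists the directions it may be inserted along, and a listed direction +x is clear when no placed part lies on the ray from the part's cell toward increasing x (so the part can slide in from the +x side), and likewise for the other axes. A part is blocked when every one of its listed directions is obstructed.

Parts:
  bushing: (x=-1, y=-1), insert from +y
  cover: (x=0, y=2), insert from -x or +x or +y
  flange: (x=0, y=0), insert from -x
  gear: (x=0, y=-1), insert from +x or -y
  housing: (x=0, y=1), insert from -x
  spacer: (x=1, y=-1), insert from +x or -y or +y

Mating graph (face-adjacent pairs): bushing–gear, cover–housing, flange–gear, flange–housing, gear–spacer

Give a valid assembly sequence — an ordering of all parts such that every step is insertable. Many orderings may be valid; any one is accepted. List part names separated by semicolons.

gear; spacer; bushing; flange; housing; cover

1. gear@(0, -1) [+x clear] — {gear}
2. spacer@(1, -1) [+x clear] — {gear, spacer}
3. bushing@(-1, -1) [+y clear] — {bushing, gear, spacer}
4. flange@(0, 0) [-x clear] — {bushing, flange, gear, spacer}
5. housing@(0, 1) [-x clear] — {bushing, flange, gear, housing, spacer}
6. cover@(0, 2) [-x clear] — {bushing, cover, flange, gear, housing, spacer}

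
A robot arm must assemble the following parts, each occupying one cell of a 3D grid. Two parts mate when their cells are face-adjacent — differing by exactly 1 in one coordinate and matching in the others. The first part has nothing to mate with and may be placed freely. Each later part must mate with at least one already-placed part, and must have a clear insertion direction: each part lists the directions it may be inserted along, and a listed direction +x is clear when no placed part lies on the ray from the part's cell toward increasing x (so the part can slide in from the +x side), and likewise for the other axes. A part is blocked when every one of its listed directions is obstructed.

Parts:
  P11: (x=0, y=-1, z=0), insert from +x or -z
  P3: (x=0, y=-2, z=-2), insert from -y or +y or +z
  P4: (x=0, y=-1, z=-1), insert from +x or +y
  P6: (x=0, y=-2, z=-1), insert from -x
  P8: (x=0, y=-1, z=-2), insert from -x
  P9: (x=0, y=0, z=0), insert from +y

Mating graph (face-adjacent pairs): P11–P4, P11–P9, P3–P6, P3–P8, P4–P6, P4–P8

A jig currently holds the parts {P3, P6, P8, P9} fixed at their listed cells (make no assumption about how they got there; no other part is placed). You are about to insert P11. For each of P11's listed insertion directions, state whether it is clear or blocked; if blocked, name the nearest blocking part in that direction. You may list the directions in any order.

+x: clear; -z: blocked by P8

+x: ray from P11(0, -1, 0) has no placed part ⇒ clear
-z: nearest on ray is P8@(0, -1, -2) ⇒ blocked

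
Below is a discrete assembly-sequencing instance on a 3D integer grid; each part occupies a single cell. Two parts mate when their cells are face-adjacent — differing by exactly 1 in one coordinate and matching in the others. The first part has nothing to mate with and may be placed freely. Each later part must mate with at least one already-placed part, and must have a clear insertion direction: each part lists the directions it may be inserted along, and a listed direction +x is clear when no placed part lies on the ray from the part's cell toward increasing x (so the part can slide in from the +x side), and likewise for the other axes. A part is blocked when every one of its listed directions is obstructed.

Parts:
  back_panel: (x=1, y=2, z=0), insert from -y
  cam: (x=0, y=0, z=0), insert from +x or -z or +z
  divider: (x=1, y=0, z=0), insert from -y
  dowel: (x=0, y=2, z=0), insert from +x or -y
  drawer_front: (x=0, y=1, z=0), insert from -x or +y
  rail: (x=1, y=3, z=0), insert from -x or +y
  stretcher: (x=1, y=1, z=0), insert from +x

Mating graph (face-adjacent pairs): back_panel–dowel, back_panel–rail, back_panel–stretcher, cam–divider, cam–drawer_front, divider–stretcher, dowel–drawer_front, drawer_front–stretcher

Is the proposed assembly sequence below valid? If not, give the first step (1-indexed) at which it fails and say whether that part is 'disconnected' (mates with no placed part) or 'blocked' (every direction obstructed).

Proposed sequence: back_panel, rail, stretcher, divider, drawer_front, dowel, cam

1. back_panel@(1, 2, 0) [-y clear] — {back_panel}
2. rail@(1, 3, 0) [-x clear] — {back_panel, rail}
3. stretcher@(1, 1, 0) [+x clear] — {back_panel, rail, stretcher}
4. divider@(1, 0, 0) [-y clear] — {back_panel, divider, rail, stretcher}
5. drawer_front@(0, 1, 0) [-x clear] — {back_panel, divider, drawer_front, rail, stretcher}
6. dowel@(0, 2, 0) — +x/-y all obstructed ⇒ blocked

Invalid at step 6 (blocked)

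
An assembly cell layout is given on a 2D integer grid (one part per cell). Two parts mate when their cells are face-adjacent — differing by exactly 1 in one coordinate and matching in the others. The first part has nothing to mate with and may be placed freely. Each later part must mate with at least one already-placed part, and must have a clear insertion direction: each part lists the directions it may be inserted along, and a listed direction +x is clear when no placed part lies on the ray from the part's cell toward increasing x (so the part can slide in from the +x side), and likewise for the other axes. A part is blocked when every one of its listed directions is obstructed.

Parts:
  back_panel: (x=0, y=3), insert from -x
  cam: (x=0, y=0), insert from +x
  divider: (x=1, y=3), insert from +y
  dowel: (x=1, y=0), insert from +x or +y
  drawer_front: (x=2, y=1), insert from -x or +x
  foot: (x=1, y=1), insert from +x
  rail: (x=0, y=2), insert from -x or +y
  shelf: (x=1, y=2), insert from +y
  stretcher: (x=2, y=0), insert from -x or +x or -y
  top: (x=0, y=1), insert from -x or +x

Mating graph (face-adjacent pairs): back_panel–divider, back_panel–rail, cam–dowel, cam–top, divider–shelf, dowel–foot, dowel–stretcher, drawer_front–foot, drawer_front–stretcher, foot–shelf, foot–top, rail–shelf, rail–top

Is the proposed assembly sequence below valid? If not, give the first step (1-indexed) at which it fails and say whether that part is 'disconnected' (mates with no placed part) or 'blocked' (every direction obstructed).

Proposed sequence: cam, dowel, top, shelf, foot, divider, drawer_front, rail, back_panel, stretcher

1. cam@(0, 0) [+x clear] — {cam}
2. dowel@(1, 0) [+x clear] — {cam, dowel}
3. top@(0, 1) [-x clear] — {cam, dowel, top}
4. shelf@(1, 2) — no placed neighbour ⇒ disconnected

Invalid at step 4 (disconnected)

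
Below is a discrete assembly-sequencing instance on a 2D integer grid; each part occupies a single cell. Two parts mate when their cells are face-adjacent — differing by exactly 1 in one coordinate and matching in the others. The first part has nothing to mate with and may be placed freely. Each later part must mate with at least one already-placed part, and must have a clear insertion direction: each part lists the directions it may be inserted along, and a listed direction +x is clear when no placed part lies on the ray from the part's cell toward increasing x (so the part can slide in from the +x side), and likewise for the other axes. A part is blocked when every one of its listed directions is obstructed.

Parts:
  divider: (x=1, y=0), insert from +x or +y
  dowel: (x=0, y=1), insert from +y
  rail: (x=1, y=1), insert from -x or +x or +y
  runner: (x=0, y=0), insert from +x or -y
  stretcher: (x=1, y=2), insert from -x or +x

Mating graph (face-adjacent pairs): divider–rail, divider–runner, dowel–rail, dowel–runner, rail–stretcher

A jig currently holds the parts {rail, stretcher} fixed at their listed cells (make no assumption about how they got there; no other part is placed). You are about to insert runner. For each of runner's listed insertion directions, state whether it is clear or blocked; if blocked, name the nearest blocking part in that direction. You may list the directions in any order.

+x: ray from runner(0, 0) has no placed part ⇒ clear
-y: ray from runner(0, 0) has no placed part ⇒ clear

+x: clear; -y: clear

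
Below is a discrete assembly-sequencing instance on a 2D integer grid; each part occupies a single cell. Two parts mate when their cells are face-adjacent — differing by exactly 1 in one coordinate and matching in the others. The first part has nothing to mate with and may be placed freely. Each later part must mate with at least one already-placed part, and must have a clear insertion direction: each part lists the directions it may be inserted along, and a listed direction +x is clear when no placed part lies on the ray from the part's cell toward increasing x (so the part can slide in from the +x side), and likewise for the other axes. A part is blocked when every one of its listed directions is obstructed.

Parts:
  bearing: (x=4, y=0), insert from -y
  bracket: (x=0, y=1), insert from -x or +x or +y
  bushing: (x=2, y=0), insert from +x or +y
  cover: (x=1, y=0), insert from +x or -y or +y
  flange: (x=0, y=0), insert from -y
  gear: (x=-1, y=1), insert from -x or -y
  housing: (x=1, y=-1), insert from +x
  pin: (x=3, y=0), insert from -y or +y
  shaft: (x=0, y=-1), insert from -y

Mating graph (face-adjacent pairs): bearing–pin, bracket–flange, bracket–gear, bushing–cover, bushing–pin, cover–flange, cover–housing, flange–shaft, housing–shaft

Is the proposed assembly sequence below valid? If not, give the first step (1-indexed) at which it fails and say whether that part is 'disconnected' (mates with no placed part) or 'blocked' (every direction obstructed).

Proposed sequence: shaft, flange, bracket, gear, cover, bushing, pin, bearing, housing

1. shaft@(0, -1) [-y clear] — {shaft}
2. flange@(0, 0) — -y all obstructed ⇒ blocked

Invalid at step 2 (blocked)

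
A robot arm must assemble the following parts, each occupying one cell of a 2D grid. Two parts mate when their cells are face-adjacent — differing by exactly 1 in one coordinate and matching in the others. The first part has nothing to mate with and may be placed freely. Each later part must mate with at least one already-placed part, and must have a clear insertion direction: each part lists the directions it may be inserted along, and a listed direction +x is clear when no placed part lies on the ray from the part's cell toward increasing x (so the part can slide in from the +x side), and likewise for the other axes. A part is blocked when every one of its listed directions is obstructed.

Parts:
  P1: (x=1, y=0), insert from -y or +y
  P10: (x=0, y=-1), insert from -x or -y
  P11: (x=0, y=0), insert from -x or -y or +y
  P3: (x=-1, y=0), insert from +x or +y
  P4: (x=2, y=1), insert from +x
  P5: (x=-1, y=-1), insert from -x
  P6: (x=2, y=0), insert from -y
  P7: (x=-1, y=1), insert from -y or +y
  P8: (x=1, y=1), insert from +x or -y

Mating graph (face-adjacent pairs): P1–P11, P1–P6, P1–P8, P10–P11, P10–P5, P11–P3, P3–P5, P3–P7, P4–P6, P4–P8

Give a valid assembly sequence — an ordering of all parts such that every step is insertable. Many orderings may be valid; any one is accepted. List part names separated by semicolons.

1. P4@(2, 1) [+x clear] — {P4}
2. P6@(2, 0) [-y clear] — {P4, P6}
3. P8@(1, 1) [-y clear] — {P4, P6, P8}
4. P1@(1, 0) [-y clear] — {P1, P4, P6, P8}
5. P11@(0, 0) [-x clear] — {P1, P11, P4, P6, P8}
6. P10@(0, -1) [-x clear] — {P1, P10, P11, P4, P6, P8}
7. P5@(-1, -1) [-x clear] — {P1, P10, P11, P4, P5, P6, P8}
8. P3@(-1, 0) [+y clear] — {P1, P10, P11, P3, P4, P5, P6, P8}
9. P7@(-1, 1) [+y clear] — {P1, P10, P11, P3, P4, P5, P6, P7, P8}

P4; P6; P8; P1; P11; P10; P5; P3; P7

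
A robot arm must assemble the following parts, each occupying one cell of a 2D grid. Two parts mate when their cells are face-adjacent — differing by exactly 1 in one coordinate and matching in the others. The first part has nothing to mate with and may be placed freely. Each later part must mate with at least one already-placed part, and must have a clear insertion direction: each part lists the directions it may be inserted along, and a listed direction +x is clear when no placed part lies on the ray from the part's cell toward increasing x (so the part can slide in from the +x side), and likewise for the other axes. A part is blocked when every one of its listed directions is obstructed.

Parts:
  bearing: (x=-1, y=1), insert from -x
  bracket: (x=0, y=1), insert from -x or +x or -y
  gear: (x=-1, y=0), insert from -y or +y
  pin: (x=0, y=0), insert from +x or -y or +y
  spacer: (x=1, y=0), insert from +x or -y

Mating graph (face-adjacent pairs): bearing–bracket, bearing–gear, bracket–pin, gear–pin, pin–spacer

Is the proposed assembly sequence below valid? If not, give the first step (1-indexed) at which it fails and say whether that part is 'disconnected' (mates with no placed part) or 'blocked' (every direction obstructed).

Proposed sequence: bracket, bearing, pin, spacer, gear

1. bracket@(0, 1) [-x clear] — {bracket}
2. bearing@(-1, 1) [-x clear] — {bearing, bracket}
3. pin@(0, 0) [+x clear] — {bearing, bracket, pin}
4. spacer@(1, 0) [+x clear] — {bearing, bracket, pin, spacer}
5. gear@(-1, 0) [-y clear] — {bearing, bracket, gear, pin, spacer}

Valid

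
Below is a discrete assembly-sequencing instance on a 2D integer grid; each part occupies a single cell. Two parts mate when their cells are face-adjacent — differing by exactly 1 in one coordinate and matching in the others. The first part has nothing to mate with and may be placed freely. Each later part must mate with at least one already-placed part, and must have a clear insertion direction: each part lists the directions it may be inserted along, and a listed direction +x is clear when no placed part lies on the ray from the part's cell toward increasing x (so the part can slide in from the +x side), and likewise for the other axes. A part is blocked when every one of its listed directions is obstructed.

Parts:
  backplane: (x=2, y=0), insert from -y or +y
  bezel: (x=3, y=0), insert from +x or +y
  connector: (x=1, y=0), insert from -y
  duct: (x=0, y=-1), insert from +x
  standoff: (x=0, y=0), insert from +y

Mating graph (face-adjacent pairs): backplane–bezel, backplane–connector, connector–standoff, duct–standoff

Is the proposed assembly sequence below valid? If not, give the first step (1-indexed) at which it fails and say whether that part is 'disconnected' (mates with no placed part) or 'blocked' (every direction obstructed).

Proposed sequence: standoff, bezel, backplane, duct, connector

1. standoff@(0, 0) [+y clear] — {standoff}
2. bezel@(3, 0) — no placed neighbour ⇒ disconnected

Invalid at step 2 (disconnected)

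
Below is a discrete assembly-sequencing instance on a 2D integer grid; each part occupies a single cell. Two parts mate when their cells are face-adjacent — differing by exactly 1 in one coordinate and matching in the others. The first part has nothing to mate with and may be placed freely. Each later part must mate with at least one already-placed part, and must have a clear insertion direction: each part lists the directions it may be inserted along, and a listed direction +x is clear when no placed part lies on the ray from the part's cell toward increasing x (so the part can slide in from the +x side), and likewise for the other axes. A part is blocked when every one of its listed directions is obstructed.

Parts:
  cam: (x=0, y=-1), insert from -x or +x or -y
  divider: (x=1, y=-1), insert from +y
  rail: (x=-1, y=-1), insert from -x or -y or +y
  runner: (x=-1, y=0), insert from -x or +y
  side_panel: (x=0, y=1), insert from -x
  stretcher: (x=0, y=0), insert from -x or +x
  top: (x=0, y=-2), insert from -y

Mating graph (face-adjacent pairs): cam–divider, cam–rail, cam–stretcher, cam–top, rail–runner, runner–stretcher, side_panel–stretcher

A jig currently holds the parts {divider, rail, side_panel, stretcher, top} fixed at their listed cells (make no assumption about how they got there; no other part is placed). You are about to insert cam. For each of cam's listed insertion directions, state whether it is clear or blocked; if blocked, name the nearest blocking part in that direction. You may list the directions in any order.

+x: blocked by divider; -x: blocked by rail; -y: blocked by top

-x: nearest on ray is rail@(-1, -1) ⇒ blocked
+x: nearest on ray is divider@(1, -1) ⇒ blocked
-y: nearest on ray is top@(0, -2) ⇒ blocked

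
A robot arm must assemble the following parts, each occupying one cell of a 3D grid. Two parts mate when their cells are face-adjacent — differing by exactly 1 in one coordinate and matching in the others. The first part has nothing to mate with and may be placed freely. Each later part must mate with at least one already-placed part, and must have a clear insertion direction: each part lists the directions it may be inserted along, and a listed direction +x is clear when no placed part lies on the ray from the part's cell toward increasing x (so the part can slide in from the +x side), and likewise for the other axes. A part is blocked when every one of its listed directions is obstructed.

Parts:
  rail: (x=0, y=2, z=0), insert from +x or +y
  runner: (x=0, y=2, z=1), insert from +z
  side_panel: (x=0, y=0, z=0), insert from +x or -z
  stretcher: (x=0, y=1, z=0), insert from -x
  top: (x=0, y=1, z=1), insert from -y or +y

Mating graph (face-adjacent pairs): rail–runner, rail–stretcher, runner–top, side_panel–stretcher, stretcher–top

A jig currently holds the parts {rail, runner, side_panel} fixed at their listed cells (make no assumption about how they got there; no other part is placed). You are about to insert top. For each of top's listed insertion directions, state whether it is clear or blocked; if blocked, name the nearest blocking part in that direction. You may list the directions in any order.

+y: blocked by runner; -y: clear

-y: ray from top(0, 1, 1) has no placed part ⇒ clear
+y: nearest on ray is runner@(0, 2, 1) ⇒ blocked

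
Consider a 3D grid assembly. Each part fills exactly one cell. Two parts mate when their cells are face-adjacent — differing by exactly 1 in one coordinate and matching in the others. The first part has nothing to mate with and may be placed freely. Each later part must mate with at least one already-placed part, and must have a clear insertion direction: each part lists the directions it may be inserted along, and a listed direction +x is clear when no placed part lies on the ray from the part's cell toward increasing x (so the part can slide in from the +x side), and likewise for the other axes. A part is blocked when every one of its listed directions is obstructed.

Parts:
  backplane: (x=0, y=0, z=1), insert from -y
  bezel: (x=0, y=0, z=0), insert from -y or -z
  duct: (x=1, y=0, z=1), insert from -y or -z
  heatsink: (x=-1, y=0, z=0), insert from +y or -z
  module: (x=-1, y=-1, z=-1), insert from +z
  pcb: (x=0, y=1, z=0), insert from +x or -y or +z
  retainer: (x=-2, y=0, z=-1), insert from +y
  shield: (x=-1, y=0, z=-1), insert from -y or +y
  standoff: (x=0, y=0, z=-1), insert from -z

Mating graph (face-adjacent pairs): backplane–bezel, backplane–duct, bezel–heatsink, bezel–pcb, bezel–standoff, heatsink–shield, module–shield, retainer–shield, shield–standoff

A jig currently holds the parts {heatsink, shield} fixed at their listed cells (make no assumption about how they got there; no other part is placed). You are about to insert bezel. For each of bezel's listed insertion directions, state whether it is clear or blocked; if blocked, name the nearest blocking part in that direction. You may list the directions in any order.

-y: clear; -z: clear

-y: ray from bezel(0, 0, 0) has no placed part ⇒ clear
-z: ray from bezel(0, 0, 0) has no placed part ⇒ clear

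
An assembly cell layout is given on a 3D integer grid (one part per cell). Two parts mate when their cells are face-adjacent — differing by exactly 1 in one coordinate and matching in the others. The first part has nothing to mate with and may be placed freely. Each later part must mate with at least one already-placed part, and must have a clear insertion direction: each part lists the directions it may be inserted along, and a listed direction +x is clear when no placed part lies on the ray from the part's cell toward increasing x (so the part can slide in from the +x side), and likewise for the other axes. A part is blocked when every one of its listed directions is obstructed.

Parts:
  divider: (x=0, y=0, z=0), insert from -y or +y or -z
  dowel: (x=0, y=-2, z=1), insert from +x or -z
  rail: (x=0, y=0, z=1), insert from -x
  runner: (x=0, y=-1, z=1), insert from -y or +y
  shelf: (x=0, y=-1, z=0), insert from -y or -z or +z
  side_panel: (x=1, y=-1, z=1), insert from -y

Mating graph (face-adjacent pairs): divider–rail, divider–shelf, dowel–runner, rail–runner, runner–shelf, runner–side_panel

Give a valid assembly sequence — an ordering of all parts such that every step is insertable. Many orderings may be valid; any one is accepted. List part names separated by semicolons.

dowel; runner; shelf; rail; side_panel; divider

1. dowel@(0, -2, 1) [+x clear] — {dowel}
2. runner@(0, -1, 1) [+y clear] — {dowel, runner}
3. shelf@(0, -1, 0) [-y clear] — {dowel, runner, shelf}
4. rail@(0, 0, 1) [-x clear] — {dowel, rail, runner, shelf}
5. side_panel@(1, -1, 1) [-y clear] — {dowel, rail, runner, shelf, side_panel}
6. divider@(0, 0, 0) [+y clear] — {divider, dowel, rail, runner, shelf, side_panel}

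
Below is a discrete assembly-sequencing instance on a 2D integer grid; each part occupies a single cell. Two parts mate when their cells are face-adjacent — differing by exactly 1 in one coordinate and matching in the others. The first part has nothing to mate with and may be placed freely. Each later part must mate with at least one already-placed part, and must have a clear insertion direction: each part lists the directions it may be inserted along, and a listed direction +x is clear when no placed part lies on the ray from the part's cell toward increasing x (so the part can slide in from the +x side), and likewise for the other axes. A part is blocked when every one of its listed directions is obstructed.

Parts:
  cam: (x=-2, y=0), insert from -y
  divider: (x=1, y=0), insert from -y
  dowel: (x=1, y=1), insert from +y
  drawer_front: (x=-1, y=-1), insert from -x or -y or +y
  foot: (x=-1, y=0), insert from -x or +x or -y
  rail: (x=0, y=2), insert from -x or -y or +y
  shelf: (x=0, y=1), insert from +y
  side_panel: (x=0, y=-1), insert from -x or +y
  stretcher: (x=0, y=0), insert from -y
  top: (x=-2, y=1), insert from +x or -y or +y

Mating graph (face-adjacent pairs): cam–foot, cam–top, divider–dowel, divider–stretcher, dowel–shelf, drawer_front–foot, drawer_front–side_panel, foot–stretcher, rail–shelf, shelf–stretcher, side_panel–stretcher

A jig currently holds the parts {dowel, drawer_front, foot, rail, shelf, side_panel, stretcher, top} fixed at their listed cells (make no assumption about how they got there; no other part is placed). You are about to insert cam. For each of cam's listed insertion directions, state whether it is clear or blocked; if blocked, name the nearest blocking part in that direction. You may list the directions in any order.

-y: ray from cam(-2, 0) has no placed part ⇒ clear

-y: clear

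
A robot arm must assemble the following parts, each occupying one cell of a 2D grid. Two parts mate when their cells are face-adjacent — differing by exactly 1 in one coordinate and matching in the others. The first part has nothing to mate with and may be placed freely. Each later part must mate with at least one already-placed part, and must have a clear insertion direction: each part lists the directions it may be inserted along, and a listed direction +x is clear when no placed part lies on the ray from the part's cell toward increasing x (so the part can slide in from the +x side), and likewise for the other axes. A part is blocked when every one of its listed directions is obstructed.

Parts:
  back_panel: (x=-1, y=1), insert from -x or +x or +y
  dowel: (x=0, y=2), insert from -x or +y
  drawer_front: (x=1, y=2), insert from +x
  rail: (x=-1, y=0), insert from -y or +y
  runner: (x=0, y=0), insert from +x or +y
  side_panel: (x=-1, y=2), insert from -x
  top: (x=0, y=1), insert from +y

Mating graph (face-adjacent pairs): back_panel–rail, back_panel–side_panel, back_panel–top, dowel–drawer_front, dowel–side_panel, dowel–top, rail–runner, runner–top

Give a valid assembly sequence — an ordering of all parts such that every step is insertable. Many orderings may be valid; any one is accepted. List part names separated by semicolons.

rail; back_panel; side_panel; top; runner; dowel; drawer_front

1. rail@(-1, 0) [-y clear] — {rail}
2. back_panel@(-1, 1) [-x clear] — {back_panel, rail}
3. side_panel@(-1, 2) [-x clear] — {back_panel, rail, side_panel}
4. top@(0, 1) [+y clear] — {back_panel, rail, side_panel, top}
5. runner@(0, 0) [+x clear] — {back_panel, rail, runner, side_panel, top}
6. dowel@(0, 2) [+y clear] — {back_panel, dowel, rail, runner, side_panel, top}
7. drawer_front@(1, 2) [+x clear] — {back_panel, dowel, drawer_front, rail, runner, side_panel, top}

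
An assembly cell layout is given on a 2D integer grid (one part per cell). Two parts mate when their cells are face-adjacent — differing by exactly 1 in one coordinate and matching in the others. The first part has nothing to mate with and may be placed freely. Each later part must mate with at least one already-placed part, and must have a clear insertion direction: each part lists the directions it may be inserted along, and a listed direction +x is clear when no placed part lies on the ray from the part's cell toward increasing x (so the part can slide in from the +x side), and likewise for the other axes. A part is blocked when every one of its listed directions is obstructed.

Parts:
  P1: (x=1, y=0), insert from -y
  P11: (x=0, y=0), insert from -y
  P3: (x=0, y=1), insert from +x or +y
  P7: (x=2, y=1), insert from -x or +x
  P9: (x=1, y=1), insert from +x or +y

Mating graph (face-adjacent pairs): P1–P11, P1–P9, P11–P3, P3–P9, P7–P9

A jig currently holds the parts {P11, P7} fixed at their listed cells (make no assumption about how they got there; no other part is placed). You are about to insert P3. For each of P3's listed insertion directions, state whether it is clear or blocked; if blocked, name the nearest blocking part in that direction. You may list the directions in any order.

+x: blocked by P7; +y: clear

+x: nearest on ray is P7@(2, 1) ⇒ blocked
+y: ray from P3(0, 1) has no placed part ⇒ clear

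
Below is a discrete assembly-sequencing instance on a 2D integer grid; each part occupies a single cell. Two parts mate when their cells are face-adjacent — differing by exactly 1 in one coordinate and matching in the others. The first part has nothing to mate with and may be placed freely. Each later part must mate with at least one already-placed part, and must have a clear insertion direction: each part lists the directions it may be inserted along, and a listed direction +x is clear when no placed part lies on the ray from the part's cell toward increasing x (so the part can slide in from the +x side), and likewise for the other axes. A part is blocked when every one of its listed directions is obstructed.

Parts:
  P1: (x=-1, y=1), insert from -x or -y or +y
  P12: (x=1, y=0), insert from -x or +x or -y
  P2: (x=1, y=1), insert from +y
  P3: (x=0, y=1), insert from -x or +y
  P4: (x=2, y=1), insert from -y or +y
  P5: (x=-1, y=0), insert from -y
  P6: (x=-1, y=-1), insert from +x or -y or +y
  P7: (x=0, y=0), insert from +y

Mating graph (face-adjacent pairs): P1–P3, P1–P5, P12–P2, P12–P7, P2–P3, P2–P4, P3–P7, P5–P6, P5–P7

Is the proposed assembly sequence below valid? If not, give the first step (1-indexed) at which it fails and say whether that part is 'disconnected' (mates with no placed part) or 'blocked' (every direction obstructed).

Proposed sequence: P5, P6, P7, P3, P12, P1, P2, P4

1. P5@(-1, 0) [-y clear] — {P5}
2. P6@(-1, -1) [+x clear] — {P5, P6}
3. P7@(0, 0) [+y clear] — {P5, P6, P7}
4. P3@(0, 1) [-x clear] — {P3, P5, P6, P7}
5. P12@(1, 0) [+x clear] — {P12, P3, P5, P6, P7}
6. P1@(-1, 1) [-x clear] — {P1, P12, P3, P5, P6, P7}
7. P2@(1, 1) [+y clear] — {P1, P12, P2, P3, P5, P6, P7}
8. P4@(2, 1) [-y clear] — {P1, P12, P2, P3, P4, P5, P6, P7}

Valid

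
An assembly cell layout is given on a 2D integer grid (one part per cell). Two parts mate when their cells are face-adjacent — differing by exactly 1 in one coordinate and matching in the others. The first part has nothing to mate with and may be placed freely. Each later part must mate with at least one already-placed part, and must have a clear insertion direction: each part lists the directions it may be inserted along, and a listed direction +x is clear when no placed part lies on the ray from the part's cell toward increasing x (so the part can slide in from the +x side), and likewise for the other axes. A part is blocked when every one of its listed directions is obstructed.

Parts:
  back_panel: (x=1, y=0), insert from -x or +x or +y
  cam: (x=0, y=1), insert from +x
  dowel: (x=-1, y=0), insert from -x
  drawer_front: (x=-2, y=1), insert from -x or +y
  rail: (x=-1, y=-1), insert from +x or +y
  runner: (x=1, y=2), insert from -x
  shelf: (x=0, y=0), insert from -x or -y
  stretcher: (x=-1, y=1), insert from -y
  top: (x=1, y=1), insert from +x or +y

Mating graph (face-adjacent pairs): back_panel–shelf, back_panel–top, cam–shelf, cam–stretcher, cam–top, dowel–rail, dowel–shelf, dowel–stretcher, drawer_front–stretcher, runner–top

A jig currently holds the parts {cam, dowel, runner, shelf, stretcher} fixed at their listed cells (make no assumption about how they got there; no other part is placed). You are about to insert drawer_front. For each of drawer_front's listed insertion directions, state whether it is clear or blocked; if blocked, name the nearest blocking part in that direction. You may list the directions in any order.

-x: ray from drawer_front(-2, 1) has no placed part ⇒ clear
+y: ray from drawer_front(-2, 1) has no placed part ⇒ clear

+y: clear; -x: clear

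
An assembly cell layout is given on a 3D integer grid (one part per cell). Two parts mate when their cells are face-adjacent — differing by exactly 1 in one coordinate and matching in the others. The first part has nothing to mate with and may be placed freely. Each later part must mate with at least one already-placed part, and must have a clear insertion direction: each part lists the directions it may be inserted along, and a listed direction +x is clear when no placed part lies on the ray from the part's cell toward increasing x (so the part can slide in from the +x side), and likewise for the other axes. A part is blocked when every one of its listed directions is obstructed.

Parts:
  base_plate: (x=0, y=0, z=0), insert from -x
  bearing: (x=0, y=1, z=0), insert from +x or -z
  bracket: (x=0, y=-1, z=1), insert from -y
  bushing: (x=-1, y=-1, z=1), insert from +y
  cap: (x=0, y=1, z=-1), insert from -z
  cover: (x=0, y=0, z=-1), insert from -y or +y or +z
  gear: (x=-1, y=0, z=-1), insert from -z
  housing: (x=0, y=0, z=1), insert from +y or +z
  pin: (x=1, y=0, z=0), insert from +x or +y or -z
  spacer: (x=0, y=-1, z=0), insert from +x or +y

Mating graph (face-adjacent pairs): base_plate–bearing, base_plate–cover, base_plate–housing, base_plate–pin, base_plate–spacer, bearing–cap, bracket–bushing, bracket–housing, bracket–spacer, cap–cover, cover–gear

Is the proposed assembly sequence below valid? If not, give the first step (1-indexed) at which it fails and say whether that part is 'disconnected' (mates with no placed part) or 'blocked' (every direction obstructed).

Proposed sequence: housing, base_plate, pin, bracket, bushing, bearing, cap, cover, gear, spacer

Valid

1. housing@(0, 0, 1) [+y clear] — {housing}
2. base_plate@(0, 0, 0) [-x clear] — {base_plate, housing}
3. pin@(1, 0, 0) [+x clear] — {base_plate, housing, pin}
4. bracket@(0, -1, 1) [-y clear] — {base_plate, bracket, housing, pin}
5. bushing@(-1, -1, 1) [+y clear] — {base_plate, bracket, bushing, housing, pin}
6. bearing@(0, 1, 0) [+x clear] — {base_plate, bearing, bracket, bushing, housing, pin}
7. cap@(0, 1, -1) [-z clear] — {base_plate, bearing, bracket, bushing, cap, housing, pin}
8. cover@(0, 0, -1) [-y clear] — {base_plate, bearing, bracket, bushing, cap, cover, housing, pin}
9. gear@(-1, 0, -1) [-z clear] — {base_plate, bearing, bracket, bushing, cap, cover, gear, housing, pin}
10. spacer@(0, -1, 0) [+x clear] — {base_plate, bearing, bracket, bushing, cap, cover, gear, housing, pin, spacer}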